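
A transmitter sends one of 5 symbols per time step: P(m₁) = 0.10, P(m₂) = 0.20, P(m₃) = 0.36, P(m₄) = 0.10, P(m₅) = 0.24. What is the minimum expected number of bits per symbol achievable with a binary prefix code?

Repeatedly combine the two least-probable nodes; the expected code length is the sum of the merged weights.
merge 1/10 + 1/10 → 1/5
merge 1/5 + 1/5 → 2/5
merge 6/25 + 9/25 → 3/5
merge 2/5 + 3/5 → 1
L = 1/5 + 2/5 + 3/5 + 1 = 11/5 = 2.2 bits/symbol.

2.2 bits/symbol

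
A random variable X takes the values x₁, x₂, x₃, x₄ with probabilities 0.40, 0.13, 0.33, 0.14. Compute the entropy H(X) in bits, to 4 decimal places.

1.8363 bits

H = −Σ pᵢ log₂ pᵢ.
−0.40·log₂(0.40) = 0.5288
−0.13·log₂(0.13) = 0.3826
−0.33·log₂(0.33) = 0.5278
−0.14·log₂(0.14) = 0.3971
Sum ≈ 1.8363 → 1.8363 bits.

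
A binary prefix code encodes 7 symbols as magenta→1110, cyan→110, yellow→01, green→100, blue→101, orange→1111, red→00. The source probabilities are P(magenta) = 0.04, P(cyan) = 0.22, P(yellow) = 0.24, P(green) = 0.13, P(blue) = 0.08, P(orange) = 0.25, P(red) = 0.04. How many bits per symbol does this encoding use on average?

L̄ = Σ pᵢ·ℓᵢ = 0.04·4 + 0.22·3 + 0.24·2 + 0.13·3 + 0.08·3 + 0.25·4 + 0.04·2 = 3.01 bits/symbol.

3.01 bits/symbol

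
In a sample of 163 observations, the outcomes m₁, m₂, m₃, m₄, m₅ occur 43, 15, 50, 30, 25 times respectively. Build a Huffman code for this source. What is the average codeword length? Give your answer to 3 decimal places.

Probabilities are the counts divided by 163.
Repeatedly combine the two least-probable nodes; the expected code length is the sum of the merged weights.
merge 15/163 + 25/163 → 40/163
merge 30/163 + 40/163 → 70/163
merge 43/163 + 50/163 → 93/163
merge 70/163 + 93/163 → 1
L = 40/163 + 70/163 + 93/163 + 1 = 366/163 ≈ 2.245 bits/symbol.

2.245 bits/symbol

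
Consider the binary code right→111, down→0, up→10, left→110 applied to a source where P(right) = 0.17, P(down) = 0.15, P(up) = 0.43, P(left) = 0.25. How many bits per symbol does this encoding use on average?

L̄ = Σ pᵢ·ℓᵢ = 0.17·3 + 0.15·1 + 0.43·2 + 0.25·3 = 2.27 bits/symbol.

2.27 bits/symbol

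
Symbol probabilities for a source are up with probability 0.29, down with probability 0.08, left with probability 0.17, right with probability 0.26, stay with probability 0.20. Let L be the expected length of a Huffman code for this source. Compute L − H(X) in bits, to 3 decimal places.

Entropy H = −Σ p log₂ p ≈ 2.2137 bits.
Huffman merges: 2/25+17/100→1/4; 1/5+1/4→9/20; 13/50+29/100→11/20; 9/20+11/20→1. L = 9/4 ≈ 2.2500.
L − H = 2.2500 − 2.2137 = 0.036 bits.

0.036 bits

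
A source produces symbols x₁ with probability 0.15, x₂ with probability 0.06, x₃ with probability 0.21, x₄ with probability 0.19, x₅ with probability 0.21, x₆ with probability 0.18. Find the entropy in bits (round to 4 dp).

H = −Σ pᵢ log₂ pᵢ.
−0.15·log₂(0.15) = 0.4105
−0.06·log₂(0.06) = 0.2435
−0.21·log₂(0.21) = 0.4728
−0.19·log₂(0.19) = 0.4552
−0.21·log₂(0.21) = 0.4728
−0.18·log₂(0.18) = 0.4453
Sum ≈ 2.5003 → 2.5003 bits.

2.5003 bits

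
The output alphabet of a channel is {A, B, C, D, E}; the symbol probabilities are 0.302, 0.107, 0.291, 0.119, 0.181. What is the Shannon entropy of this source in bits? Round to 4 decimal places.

2.1967 bits

H = −Σ pᵢ log₂ pᵢ.
−0.302·log₂(0.302) = 0.5217
−0.107·log₂(0.107) = 0.3450
−0.291·log₂(0.291) = 0.5182
−0.119·log₂(0.119) = 0.3654
−0.181·log₂(0.181) = 0.4463
Sum ≈ 2.1967 → 2.1967 bits.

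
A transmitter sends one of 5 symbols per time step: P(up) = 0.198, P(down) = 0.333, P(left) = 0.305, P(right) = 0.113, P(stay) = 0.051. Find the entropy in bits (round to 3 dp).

2.088 bits

H = −Σ pᵢ log₂ pᵢ.
−0.198·log₂(0.198) = 0.4626
−0.333·log₂(0.333) = 0.5283
−0.305·log₂(0.305) = 0.5225
−0.113·log₂(0.113) = 0.3555
−0.051·log₂(0.051) = 0.2190
Sum ≈ 2.0878 → 2.088 bits.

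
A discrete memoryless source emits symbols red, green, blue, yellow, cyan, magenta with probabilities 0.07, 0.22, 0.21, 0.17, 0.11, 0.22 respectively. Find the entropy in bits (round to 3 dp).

2.487 bits

H = −Σ pᵢ log₂ pᵢ.
−0.07·log₂(0.07) = 0.2686
−0.22·log₂(0.22) = 0.4806
−0.21·log₂(0.21) = 0.4728
−0.17·log₂(0.17) = 0.4346
−0.11·log₂(0.11) = 0.3503
−0.22·log₂(0.22) = 0.4806
Sum ≈ 2.4874 → 2.487 bits.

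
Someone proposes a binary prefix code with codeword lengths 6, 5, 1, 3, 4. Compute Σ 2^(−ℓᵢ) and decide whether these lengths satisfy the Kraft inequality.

0.734375; yes

With common denominator 2^6 = 64: Σ 2^(−ℓᵢ) = 1/64 + 2/64 + 32/64 + 8/64 + 4/64 = 47/64 = 0.734375.
Kraft's inequality requires Σ ≤ 1; here Σ = 0.734375 ≤ 1, so such a prefix code exists.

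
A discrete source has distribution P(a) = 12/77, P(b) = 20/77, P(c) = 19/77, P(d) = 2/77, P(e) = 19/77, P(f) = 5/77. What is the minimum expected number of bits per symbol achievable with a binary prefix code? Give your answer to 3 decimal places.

Repeatedly combine the two least-probable nodes; the expected code length is the sum of the merged weights.
merge 2/77 + 5/77 → 1/11
merge 1/11 + 12/77 → 19/77
merge 19/77 + 19/77 → 38/77
merge 19/77 + 20/77 → 39/77
merge 38/77 + 39/77 → 1
L = 1/11 + 19/77 + 38/77 + 39/77 + 1 = 180/77 ≈ 2.338 bits/symbol.

2.338 bits/symbol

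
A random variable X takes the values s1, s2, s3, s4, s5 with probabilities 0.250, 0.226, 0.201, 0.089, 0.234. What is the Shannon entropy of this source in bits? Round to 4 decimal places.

H = −Σ pᵢ log₂ pᵢ.
−0.250·log₂(0.250) = 0.5000
−0.226·log₂(0.226) = 0.4849
−0.201·log₂(0.201) = 0.4653
−0.089·log₂(0.089) = 0.3106
−0.234·log₂(0.234) = 0.4903
Sum ≈ 2.2511 → 2.2511 bits.

2.2511 bits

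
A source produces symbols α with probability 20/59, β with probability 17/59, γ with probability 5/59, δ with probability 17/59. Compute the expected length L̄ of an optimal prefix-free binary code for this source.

Repeatedly combine the two least-probable nodes; the expected code length is the sum of the merged weights.
merge 5/59 + 17/59 → 22/59
merge 17/59 + 20/59 → 37/59
merge 22/59 + 37/59 → 1
L = 22/59 + 37/59 + 1 = 2 bits/symbol.

2 bits/symbol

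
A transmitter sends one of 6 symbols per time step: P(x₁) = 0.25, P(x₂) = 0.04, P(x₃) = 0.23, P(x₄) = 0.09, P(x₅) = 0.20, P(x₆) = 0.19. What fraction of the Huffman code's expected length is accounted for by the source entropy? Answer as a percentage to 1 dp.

Entropy H = −Σ p log₂ p ≈ 2.4057 bits.
Huffman merges: 1/25+9/100→13/100; 13/100+19/100→8/25; 1/5+23/100→43/100; 1/4+8/25→57/100; 43/100+57/100→1. L = 49/20 ≈ 2.4500.
Efficiency = H/L = 2.4057/2.4500 = 98.2%.

98.2%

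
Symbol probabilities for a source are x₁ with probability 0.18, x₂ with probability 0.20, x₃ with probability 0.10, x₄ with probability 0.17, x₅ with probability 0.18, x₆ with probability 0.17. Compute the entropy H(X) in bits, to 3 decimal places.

2.556 bits

H = −Σ pᵢ log₂ pᵢ.
−0.18·log₂(0.18) = 0.4453
−0.20·log₂(0.20) = 0.4644
−0.10·log₂(0.10) = 0.3322
−0.17·log₂(0.17) = 0.4346
−0.18·log₂(0.18) = 0.4453
−0.17·log₂(0.17) = 0.4346
Sum ≈ 2.5564 → 2.556 bits.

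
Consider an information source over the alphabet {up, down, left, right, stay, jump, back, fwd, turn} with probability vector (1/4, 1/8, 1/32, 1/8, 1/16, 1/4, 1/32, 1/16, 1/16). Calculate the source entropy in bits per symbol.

2.8125 bits

Each probability is a power of 1/2, so log₂(1/p) is an integer.
H = Σ p·log₂(1/p) = 1/4·2 + 1/8·3 + 1/32·5 + 1/8·3 + 1/16·4 + 1/4·2 + 1/32·5 + 1/16·4 + 1/16·4 = 2.8125 bits.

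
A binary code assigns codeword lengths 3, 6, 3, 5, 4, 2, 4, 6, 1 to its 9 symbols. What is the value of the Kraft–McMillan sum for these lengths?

With common denominator 2^6 = 64: Σ 2^(−ℓᵢ) = 8/64 + 1/64 + 8/64 + 2/64 + 4/64 + 16/64 + 4/64 + 1/64 + 32/64 = 76/64 = 1.1875.

1.1875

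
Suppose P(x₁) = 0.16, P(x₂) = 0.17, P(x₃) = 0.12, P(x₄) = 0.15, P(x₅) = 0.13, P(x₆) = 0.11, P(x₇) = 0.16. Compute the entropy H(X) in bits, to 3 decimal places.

2.791 bits

H = −Σ pᵢ log₂ pᵢ.
−0.16·log₂(0.16) = 0.4230
−0.17·log₂(0.17) = 0.4346
−0.12·log₂(0.12) = 0.3671
−0.15·log₂(0.15) = 0.4105
−0.13·log₂(0.13) = 0.3826
−0.11·log₂(0.11) = 0.3503
−0.16·log₂(0.16) = 0.4230
Sum ≈ 2.7912 → 2.791 bits.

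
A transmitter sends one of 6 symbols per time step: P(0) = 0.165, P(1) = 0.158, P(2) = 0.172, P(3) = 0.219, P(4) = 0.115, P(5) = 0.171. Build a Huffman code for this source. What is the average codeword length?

2.609 bits/symbol

Repeatedly combine the two least-probable nodes; the expected code length is the sum of the merged weights.
merge 23/200 + 79/500 → 273/1000
merge 33/200 + 171/1000 → 42/125
merge 43/250 + 219/1000 → 391/1000
merge 273/1000 + 42/125 → 609/1000
merge 391/1000 + 609/1000 → 1
L = 273/1000 + 42/125 + 391/1000 + 609/1000 + 1 = 2609/1000 = 2.609 bits/symbol.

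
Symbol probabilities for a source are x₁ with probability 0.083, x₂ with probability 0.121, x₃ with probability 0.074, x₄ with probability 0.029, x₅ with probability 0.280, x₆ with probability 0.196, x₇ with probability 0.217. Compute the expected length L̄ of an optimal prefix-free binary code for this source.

2.596 bits/symbol

Repeatedly combine the two least-probable nodes; the expected code length is the sum of the merged weights.
merge 29/1000 + 37/500 → 103/1000
merge 83/1000 + 103/1000 → 93/500
merge 121/1000 + 93/500 → 307/1000
merge 49/250 + 217/1000 → 413/1000
merge 7/25 + 307/1000 → 587/1000
merge 413/1000 + 587/1000 → 1
L = 103/1000 + 93/500 + 307/1000 + 413/1000 + 587/1000 + 1 = 649/250 = 2.596 bits/symbol.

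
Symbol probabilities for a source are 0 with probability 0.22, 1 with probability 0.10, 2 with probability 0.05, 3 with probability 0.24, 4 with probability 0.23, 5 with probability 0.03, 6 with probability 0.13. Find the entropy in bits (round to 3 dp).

2.545 bits

H = −Σ pᵢ log₂ pᵢ.
−0.22·log₂(0.22) = 0.4806
−0.10·log₂(0.10) = 0.3322
−0.05·log₂(0.05) = 0.2161
−0.24·log₂(0.24) = 0.4941
−0.23·log₂(0.23) = 0.4877
−0.03·log₂(0.03) = 0.1518
−0.13·log₂(0.13) = 0.3826
Sum ≈ 2.5451 → 2.545 bits.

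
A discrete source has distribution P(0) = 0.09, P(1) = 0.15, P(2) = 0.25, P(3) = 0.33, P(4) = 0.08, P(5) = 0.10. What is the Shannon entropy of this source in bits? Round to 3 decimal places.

H = −Σ pᵢ log₂ pᵢ.
−0.09·log₂(0.09) = 0.3127
−0.15·log₂(0.15) = 0.4105
−0.25·log₂(0.25) = 0.5000
−0.33·log₂(0.33) = 0.5278
−0.08·log₂(0.08) = 0.2915
−0.10·log₂(0.10) = 0.3322
Sum ≈ 2.3747 → 2.375 bits.

2.375 bits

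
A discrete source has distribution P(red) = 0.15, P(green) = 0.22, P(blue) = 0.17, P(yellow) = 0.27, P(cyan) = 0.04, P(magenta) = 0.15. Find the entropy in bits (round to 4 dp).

2.4320 bits

H = −Σ pᵢ log₂ pᵢ.
−0.15·log₂(0.15) = 0.4105
−0.22·log₂(0.22) = 0.4806
−0.17·log₂(0.17) = 0.4346
−0.27·log₂(0.27) = 0.5100
−0.04·log₂(0.04) = 0.1858
−0.15·log₂(0.15) = 0.4105
Sum ≈ 2.4320 → 2.4320 bits.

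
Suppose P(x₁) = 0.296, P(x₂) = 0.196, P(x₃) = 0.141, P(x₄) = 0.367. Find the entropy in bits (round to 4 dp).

H = −Σ pᵢ log₂ pᵢ.
−0.296·log₂(0.296) = 0.5199
−0.196·log₂(0.196) = 0.4608
−0.141·log₂(0.141) = 0.3985
−0.367·log₂(0.367) = 0.5307
Sum ≈ 1.9099 → 1.9099 bits.

1.9099 bits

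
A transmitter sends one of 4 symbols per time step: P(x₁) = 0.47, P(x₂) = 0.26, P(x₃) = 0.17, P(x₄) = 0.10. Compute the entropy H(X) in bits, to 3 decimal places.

1.784 bits

H = −Σ pᵢ log₂ pᵢ.
−0.47·log₂(0.47) = 0.5120
−0.26·log₂(0.26) = 0.5053
−0.17·log₂(0.17) = 0.4346
−0.10·log₂(0.10) = 0.3322
Sum ≈ 1.7840 → 1.784 bits.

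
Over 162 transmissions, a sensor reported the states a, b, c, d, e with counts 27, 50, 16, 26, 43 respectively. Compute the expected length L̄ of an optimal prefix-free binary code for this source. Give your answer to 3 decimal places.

2.259 bits/symbol

Probabilities are the counts divided by 162.
Repeatedly combine the two least-probable nodes; the expected code length is the sum of the merged weights.
merge 8/81 + 13/81 → 7/27
merge 1/6 + 7/27 → 23/54
merge 43/162 + 25/81 → 31/54
merge 23/54 + 31/54 → 1
L = 7/27 + 23/54 + 31/54 + 1 = 61/27 ≈ 2.259 bits/symbol.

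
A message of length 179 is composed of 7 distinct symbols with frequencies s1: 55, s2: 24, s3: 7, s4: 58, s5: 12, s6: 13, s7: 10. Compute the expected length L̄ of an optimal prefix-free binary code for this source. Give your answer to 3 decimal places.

Probabilities are the counts divided by 179.
Repeatedly combine the two least-probable nodes; the expected code length is the sum of the merged weights.
merge 7/179 + 10/179 → 17/179
merge 12/179 + 13/179 → 25/179
merge 17/179 + 24/179 → 41/179
merge 25/179 + 41/179 → 66/179
merge 55/179 + 58/179 → 113/179
merge 66/179 + 113/179 → 1
L = 17/179 + 25/179 + 41/179 + 66/179 + 113/179 + 1 = 441/179 ≈ 2.464 bits/symbol.

2.464 bits/symbol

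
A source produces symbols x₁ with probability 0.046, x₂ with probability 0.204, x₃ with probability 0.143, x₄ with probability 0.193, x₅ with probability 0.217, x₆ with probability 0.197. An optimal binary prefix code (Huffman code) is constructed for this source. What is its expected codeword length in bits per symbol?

Repeatedly combine the two least-probable nodes; the expected code length is the sum of the merged weights.
merge 23/500 + 143/1000 → 189/1000
merge 189/1000 + 193/1000 → 191/500
merge 197/1000 + 51/250 → 401/1000
merge 217/1000 + 191/500 → 599/1000
merge 401/1000 + 599/1000 → 1
L = 189/1000 + 191/500 + 401/1000 + 599/1000 + 1 = 2571/1000 = 2.571 bits/symbol.

2.571 bits/symbol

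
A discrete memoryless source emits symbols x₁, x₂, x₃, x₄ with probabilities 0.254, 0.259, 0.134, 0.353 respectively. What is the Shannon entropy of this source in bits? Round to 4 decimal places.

1.9258 bits

H = −Σ pᵢ log₂ pᵢ.
−0.254·log₂(0.254) = 0.5022
−0.259·log₂(0.259) = 0.5048
−0.134·log₂(0.134) = 0.3886
−0.353·log₂(0.353) = 0.5303
Sum ≈ 1.9258 → 1.9258 bits.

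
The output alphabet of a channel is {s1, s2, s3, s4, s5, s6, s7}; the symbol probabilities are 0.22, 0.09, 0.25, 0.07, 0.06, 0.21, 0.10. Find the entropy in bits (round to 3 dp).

2.610 bits

H = −Σ pᵢ log₂ pᵢ.
−0.22·log₂(0.22) = 0.4806
−0.09·log₂(0.09) = 0.3127
−0.25·log₂(0.25) = 0.5000
−0.07·log₂(0.07) = 0.2686
−0.06·log₂(0.06) = 0.2435
−0.21·log₂(0.21) = 0.4728
−0.10·log₂(0.10) = 0.3322
Sum ≈ 2.6103 → 2.610 bits.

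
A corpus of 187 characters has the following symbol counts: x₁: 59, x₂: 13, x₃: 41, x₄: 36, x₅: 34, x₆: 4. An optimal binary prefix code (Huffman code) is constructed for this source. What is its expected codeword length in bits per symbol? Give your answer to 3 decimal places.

Probabilities are the counts divided by 187.
Repeatedly combine the two least-probable nodes; the expected code length is the sum of the merged weights.
merge 4/187 + 13/187 → 1/11
merge 1/11 + 2/11 → 3/11
merge 36/187 + 41/187 → 7/17
merge 3/11 + 59/187 → 10/17
merge 7/17 + 10/17 → 1
L = 1/11 + 3/11 + 7/17 + 10/17 + 1 = 26/11 ≈ 2.364 bits/symbol.

2.364 bits/symbol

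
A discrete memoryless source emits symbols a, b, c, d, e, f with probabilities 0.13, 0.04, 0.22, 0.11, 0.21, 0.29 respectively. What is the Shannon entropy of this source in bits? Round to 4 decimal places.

2.3900 bits

H = −Σ pᵢ log₂ pᵢ.
−0.13·log₂(0.13) = 0.3826
−0.04·log₂(0.04) = 0.1858
−0.22·log₂(0.22) = 0.4806
−0.11·log₂(0.11) = 0.3503
−0.21·log₂(0.21) = 0.4728
−0.29·log₂(0.29) = 0.5179
Sum ≈ 2.3900 → 2.3900 bits.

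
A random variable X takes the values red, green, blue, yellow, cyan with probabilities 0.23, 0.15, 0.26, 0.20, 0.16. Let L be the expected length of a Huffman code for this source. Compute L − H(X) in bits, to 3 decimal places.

0.019 bits

Entropy H = −Σ p log₂ p ≈ 2.2909 bits.
Huffman merges: 3/20+4/25→31/100; 1/5+23/100→43/100; 13/50+31/100→57/100; 43/100+57/100→1. L = 231/100 ≈ 2.3100.
L − H = 2.3100 − 2.2909 = 0.019 bits.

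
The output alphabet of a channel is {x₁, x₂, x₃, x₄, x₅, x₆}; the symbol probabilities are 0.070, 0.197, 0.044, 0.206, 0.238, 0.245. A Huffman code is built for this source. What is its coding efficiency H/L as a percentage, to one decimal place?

98.5%

Entropy H = −Σ p log₂ p ≈ 2.3881 bits.
Huffman merges: 11/250+7/100→57/500; 57/500+197/1000→311/1000; 103/500+119/500→111/250; 49/200+311/1000→139/250; 111/250+139/250→1. L = 97/40 ≈ 2.4250.
Efficiency = H/L = 2.3881/2.4250 = 98.5%.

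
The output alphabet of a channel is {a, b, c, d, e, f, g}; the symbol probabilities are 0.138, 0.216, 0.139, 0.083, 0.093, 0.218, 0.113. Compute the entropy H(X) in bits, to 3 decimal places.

2.719 bits

H = −Σ pᵢ log₂ pᵢ.
−0.138·log₂(0.138) = 0.3943
−0.216·log₂(0.216) = 0.4776
−0.139·log₂(0.139) = 0.3957
−0.083·log₂(0.083) = 0.2980
−0.093·log₂(0.093) = 0.3187
−0.218·log₂(0.218) = 0.4791
−0.113·log₂(0.113) = 0.3555
Sum ≈ 2.7188 → 2.719 bits.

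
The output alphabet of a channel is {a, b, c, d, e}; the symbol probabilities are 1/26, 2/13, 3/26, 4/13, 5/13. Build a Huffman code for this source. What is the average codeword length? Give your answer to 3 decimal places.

2.077 bits/symbol

Repeatedly combine the two least-probable nodes; the expected code length is the sum of the merged weights.
merge 1/26 + 3/26 → 2/13
merge 2/13 + 2/13 → 4/13
merge 4/13 + 4/13 → 8/13
merge 5/13 + 8/13 → 1
L = 2/13 + 4/13 + 8/13 + 1 = 27/13 ≈ 2.077 bits/symbol.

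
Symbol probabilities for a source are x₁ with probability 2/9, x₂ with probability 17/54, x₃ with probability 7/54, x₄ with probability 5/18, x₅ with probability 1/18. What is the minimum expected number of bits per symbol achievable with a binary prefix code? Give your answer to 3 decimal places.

2.185 bits/symbol

Repeatedly combine the two least-probable nodes; the expected code length is the sum of the merged weights.
merge 1/18 + 7/54 → 5/27
merge 5/27 + 2/9 → 11/27
merge 5/18 + 17/54 → 16/27
merge 11/27 + 16/27 → 1
L = 5/27 + 11/27 + 16/27 + 1 = 59/27 ≈ 2.185 bits/symbol.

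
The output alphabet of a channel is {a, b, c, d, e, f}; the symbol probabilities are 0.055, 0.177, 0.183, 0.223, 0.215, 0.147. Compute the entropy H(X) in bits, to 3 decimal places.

2.487 bits

H = −Σ pᵢ log₂ pᵢ.
−0.055·log₂(0.055) = 0.2301
−0.177·log₂(0.177) = 0.4422
−0.183·log₂(0.183) = 0.4484
−0.223·log₂(0.223) = 0.4828
−0.215·log₂(0.215) = 0.4768
−0.147·log₂(0.147) = 0.4066
Sum ≈ 2.4869 → 2.487 bits.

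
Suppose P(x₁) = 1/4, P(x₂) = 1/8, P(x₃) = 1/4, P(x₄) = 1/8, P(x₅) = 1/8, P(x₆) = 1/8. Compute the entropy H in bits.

Each probability is a power of 1/2, so log₂(1/p) is an integer.
H = Σ p·log₂(1/p) = 1/4·2 + 1/8·3 + 1/4·2 + 1/8·3 + 1/8·3 + 1/8·3 = 2.5 bits.

2.5 bits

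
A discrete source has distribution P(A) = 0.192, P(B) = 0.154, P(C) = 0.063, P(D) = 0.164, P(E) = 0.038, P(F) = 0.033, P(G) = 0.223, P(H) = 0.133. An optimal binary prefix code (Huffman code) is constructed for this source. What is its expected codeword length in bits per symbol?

Repeatedly combine the two least-probable nodes; the expected code length is the sum of the merged weights.
merge 33/1000 + 19/500 → 71/1000
merge 63/1000 + 71/1000 → 67/500
merge 133/1000 + 67/500 → 267/1000
merge 77/500 + 41/250 → 159/500
merge 24/125 + 223/1000 → 83/200
merge 267/1000 + 159/500 → 117/200
merge 83/200 + 117/200 → 1
L = 71/1000 + 67/500 + 267/1000 + 159/500 + 83/200 + 117/200 + 1 = 279/100 = 2.79 bits/symbol.

2.79 bits/symbol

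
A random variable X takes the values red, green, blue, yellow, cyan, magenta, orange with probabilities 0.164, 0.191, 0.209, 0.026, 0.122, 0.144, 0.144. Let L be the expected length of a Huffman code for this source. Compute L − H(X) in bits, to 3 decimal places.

0.080 bits

Entropy H = −Σ p log₂ p ≈ 2.6683 bits.
Huffman merges: 13/500+61/500→37/250; 18/125+18/125→36/125; 37/250+41/250→39/125; 191/1000+209/1000→2/5; 36/125+39/125→3/5; 2/5+3/5→1. L = 687/250 ≈ 2.7480.
L − H = 2.7480 − 2.6683 = 0.080 bits.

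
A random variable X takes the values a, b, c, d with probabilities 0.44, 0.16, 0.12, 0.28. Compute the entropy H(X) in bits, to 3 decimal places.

1.825 bits

H = −Σ pᵢ log₂ pᵢ.
−0.44·log₂(0.44) = 0.5211
−0.16·log₂(0.16) = 0.4230
−0.12·log₂(0.12) = 0.3671
−0.28·log₂(0.28) = 0.5142
Sum ≈ 1.8255 → 1.825 bits.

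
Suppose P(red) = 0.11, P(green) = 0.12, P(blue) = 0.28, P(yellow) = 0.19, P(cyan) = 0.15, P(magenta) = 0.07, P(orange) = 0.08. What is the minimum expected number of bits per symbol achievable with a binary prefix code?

Repeatedly combine the two least-probable nodes; the expected code length is the sum of the merged weights.
merge 7/100 + 2/25 → 3/20
merge 11/100 + 3/25 → 23/100
merge 3/20 + 3/20 → 3/10
merge 19/100 + 23/100 → 21/50
merge 7/25 + 3/10 → 29/50
merge 21/50 + 29/50 → 1
L = 3/20 + 23/100 + 3/10 + 21/50 + 29/50 + 1 = 67/25 = 2.68 bits/symbol.

2.68 bits/symbol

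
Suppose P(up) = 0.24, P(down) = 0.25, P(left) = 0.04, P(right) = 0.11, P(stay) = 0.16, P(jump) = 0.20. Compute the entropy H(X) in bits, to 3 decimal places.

2.418 bits

H = −Σ pᵢ log₂ pᵢ.
−0.24·log₂(0.24) = 0.4941
−0.25·log₂(0.25) = 0.5000
−0.04·log₂(0.04) = 0.1858
−0.11·log₂(0.11) = 0.3503
−0.16·log₂(0.16) = 0.4230
−0.20·log₂(0.20) = 0.4644
Sum ≈ 2.4176 → 2.418 bits.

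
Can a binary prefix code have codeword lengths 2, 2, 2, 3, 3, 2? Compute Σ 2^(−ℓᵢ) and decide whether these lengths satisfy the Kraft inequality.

1.25; no

With common denominator 2^3 = 8: Σ 2^(−ℓᵢ) = 2/8 + 2/8 + 2/8 + 1/8 + 1/8 + 2/8 = 10/8 = 1.25.
Kraft's inequality requires Σ ≤ 1; here Σ = 1.25 > 1, so no such prefix code exists.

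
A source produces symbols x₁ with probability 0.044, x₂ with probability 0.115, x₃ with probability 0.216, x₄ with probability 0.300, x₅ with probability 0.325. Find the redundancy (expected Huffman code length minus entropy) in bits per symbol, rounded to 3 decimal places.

Entropy H = −Σ p log₂ p ≈ 2.0827 bits.
Huffman merges: 11/250+23/200→159/1000; 159/1000+27/125→3/8; 3/10+13/40→5/8; 3/8+5/8→1. L = 2159/1000 ≈ 2.1590.
L − H = 2.1590 − 2.0827 = 0.076 bits.

0.076 bits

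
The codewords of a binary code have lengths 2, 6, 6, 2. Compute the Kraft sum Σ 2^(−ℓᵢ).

0.53125

With common denominator 2^6 = 64: Σ 2^(−ℓᵢ) = 16/64 + 1/64 + 1/64 + 16/64 = 34/64 = 0.53125.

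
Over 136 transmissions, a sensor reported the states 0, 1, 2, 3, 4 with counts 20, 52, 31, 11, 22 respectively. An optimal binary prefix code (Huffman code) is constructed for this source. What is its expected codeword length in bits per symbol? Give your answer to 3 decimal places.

2.228 bits/symbol

Probabilities are the counts divided by 136.
Repeatedly combine the two least-probable nodes; the expected code length is the sum of the merged weights.
merge 11/136 + 5/34 → 31/136
merge 11/68 + 31/136 → 53/136
merge 31/136 + 13/34 → 83/136
merge 53/136 + 83/136 → 1
L = 31/136 + 53/136 + 83/136 + 1 = 303/136 ≈ 2.228 bits/symbol.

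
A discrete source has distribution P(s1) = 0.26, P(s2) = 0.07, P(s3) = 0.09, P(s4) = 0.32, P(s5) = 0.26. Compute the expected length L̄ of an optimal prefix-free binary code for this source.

Repeatedly combine the two least-probable nodes; the expected code length is the sum of the merged weights.
merge 7/100 + 9/100 → 4/25
merge 4/25 + 13/50 → 21/50
merge 13/50 + 8/25 → 29/50
merge 21/50 + 29/50 → 1
L = 4/25 + 21/50 + 29/50 + 1 = 54/25 = 2.16 bits/symbol.

2.16 bits/symbol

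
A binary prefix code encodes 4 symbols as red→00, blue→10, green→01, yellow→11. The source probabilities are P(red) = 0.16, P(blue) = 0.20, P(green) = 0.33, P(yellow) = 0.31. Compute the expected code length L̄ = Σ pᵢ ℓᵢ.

2 bits/symbol

L̄ = Σ pᵢ·ℓᵢ = 0.16·2 + 0.20·2 + 0.33·2 + 0.31·2 = 2 bits/symbol.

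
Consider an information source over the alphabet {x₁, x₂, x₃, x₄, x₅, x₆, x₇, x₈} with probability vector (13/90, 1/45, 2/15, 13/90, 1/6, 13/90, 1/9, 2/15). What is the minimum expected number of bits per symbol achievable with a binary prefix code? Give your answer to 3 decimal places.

2.967 bits/symbol

Repeatedly combine the two least-probable nodes; the expected code length is the sum of the merged weights.
merge 1/45 + 1/9 → 2/15
merge 2/15 + 2/15 → 4/15
merge 2/15 + 13/90 → 5/18
merge 13/90 + 13/90 → 13/45
merge 1/6 + 4/15 → 13/30
merge 5/18 + 13/45 → 17/30
merge 13/30 + 17/30 → 1
L = 2/15 + 4/15 + 5/18 + 13/45 + 13/30 + 17/30 + 1 = 89/30 ≈ 2.967 bits/symbol.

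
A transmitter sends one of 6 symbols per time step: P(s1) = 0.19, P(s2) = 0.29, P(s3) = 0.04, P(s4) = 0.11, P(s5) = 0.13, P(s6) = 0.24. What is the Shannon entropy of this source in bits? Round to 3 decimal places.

H = −Σ pᵢ log₂ pᵢ.
−0.19·log₂(0.19) = 0.4552
−0.29·log₂(0.29) = 0.5179
−0.04·log₂(0.04) = 0.1858
−0.11·log₂(0.11) = 0.3503
−0.13·log₂(0.13) = 0.3826
−0.24·log₂(0.24) = 0.4941
Sum ≈ 2.3859 → 2.386 bits.

2.386 bits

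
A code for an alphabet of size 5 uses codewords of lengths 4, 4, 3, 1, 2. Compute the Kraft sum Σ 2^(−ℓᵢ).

1

With common denominator 2^4 = 16: Σ 2^(−ℓᵢ) = 1/16 + 1/16 + 2/16 + 8/16 + 4/16 = 16/16 = 1.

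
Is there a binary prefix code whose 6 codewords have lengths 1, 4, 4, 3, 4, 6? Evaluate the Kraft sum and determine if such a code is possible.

With common denominator 2^6 = 64: Σ 2^(−ℓᵢ) = 32/64 + 4/64 + 4/64 + 8/64 + 4/64 + 1/64 = 53/64 = 0.828125.
Kraft's inequality requires Σ ≤ 1; here Σ = 0.828125 ≤ 1, so such a prefix code exists.

0.828125; yes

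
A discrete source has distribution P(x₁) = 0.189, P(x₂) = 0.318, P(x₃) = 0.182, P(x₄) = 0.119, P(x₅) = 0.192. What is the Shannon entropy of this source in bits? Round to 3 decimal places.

H = −Σ pᵢ log₂ pᵢ.
−0.189·log₂(0.189) = 0.4543
−0.318·log₂(0.318) = 0.5256
−0.182·log₂(0.182) = 0.4474
−0.119·log₂(0.119) = 0.3654
−0.192·log₂(0.192) = 0.4571
Sum ≈ 2.2498 → 2.250 bits.

2.250 bits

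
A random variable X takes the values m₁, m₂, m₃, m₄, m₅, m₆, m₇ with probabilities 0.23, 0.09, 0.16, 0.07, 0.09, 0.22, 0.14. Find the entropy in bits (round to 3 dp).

2.682 bits

H = −Σ pᵢ log₂ pᵢ.
−0.23·log₂(0.23) = 0.4877
−0.09·log₂(0.09) = 0.3127
−0.16·log₂(0.16) = 0.4230
−0.07·log₂(0.07) = 0.2686
−0.09·log₂(0.09) = 0.3127
−0.22·log₂(0.22) = 0.4806
−0.14·log₂(0.14) = 0.3971
Sum ≈ 2.6822 → 2.682 bits.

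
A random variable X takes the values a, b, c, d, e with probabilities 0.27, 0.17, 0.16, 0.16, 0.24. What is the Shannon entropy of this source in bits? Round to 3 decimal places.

H = −Σ pᵢ log₂ pᵢ.
−0.27·log₂(0.27) = 0.5100
−0.17·log₂(0.17) = 0.4346
−0.16·log₂(0.16) = 0.4230
−0.16·log₂(0.16) = 0.4230
−0.24·log₂(0.24) = 0.4941
Sum ≈ 2.2848 → 2.285 bits.

2.285 bits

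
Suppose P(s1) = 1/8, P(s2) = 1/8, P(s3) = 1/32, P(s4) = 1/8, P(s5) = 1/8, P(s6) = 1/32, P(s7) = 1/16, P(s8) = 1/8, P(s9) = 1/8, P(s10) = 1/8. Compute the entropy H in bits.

Each probability is a power of 1/2, so log₂(1/p) is an integer.
H = Σ p·log₂(1/p) = 1/8·3 + 1/8·3 + 1/32·5 + 1/8·3 + 1/8·3 + 1/32·5 + 1/16·4 + 1/8·3 + 1/8·3 + 1/8·3 = 3.1875 bits.

3.1875 bits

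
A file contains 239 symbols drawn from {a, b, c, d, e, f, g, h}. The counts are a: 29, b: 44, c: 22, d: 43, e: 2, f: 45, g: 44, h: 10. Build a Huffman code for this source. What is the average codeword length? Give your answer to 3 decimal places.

2.820 bits/symbol

Probabilities are the counts divided by 239.
Repeatedly combine the two least-probable nodes; the expected code length is the sum of the merged weights.
merge 2/239 + 10/239 → 12/239
merge 12/239 + 22/239 → 34/239
merge 29/239 + 34/239 → 63/239
merge 43/239 + 44/239 → 87/239
merge 44/239 + 45/239 → 89/239
merge 63/239 + 87/239 → 150/239
merge 89/239 + 150/239 → 1
L = 12/239 + 34/239 + 63/239 + 87/239 + 89/239 + 150/239 + 1 = 674/239 ≈ 2.820 bits/symbol.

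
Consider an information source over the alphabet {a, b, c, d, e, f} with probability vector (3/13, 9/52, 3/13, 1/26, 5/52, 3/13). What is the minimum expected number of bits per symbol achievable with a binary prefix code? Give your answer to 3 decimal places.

2.442 bits/symbol

Repeatedly combine the two least-probable nodes; the expected code length is the sum of the merged weights.
merge 1/26 + 5/52 → 7/52
merge 7/52 + 9/52 → 4/13
merge 3/13 + 3/13 → 6/13
merge 3/13 + 4/13 → 7/13
merge 6/13 + 7/13 → 1
L = 7/52 + 4/13 + 6/13 + 7/13 + 1 = 127/52 ≈ 2.442 bits/symbol.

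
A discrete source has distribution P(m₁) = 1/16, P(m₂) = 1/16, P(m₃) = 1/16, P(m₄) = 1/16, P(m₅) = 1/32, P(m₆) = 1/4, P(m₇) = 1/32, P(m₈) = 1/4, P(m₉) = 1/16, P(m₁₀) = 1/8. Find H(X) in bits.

2.9375 bits

Each probability is a power of 1/2, so log₂(1/p) is an integer.
H = Σ p·log₂(1/p) = 1/16·4 + 1/16·4 + 1/16·4 + 1/16·4 + 1/32·5 + 1/4·2 + 1/32·5 + 1/4·2 + 1/16·4 + 1/8·3 = 2.9375 bits.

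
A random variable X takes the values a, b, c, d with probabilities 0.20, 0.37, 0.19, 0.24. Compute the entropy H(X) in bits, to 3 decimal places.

1.944 bits

H = −Σ pᵢ log₂ pᵢ.
−0.20·log₂(0.20) = 0.4644
−0.37·log₂(0.37) = 0.5307
−0.19·log₂(0.19) = 0.4552
−0.24·log₂(0.24) = 0.4941
Sum ≈ 1.9445 → 1.944 bits.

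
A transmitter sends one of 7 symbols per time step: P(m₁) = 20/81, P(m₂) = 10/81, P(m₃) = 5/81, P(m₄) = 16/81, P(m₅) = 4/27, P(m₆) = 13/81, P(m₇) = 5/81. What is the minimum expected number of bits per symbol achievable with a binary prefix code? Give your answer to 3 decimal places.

2.679 bits/symbol

Repeatedly combine the two least-probable nodes; the expected code length is the sum of the merged weights.
merge 5/81 + 5/81 → 10/81
merge 10/81 + 10/81 → 20/81
merge 4/27 + 13/81 → 25/81
merge 16/81 + 20/81 → 4/9
merge 20/81 + 25/81 → 5/9
merge 4/9 + 5/9 → 1
L = 10/81 + 20/81 + 25/81 + 4/9 + 5/9 + 1 = 217/81 ≈ 2.679 bits/symbol.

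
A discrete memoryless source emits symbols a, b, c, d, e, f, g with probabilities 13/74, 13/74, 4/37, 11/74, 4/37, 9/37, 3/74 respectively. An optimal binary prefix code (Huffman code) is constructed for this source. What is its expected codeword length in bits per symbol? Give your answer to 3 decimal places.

Repeatedly combine the two least-probable nodes; the expected code length is the sum of the merged weights.
merge 3/74 + 4/37 → 11/74
merge 4/37 + 11/74 → 19/74
merge 11/74 + 13/74 → 12/37
merge 13/74 + 9/37 → 31/74
merge 19/74 + 12/37 → 43/74
merge 31/74 + 43/74 → 1
L = 11/74 + 19/74 + 12/37 + 31/74 + 43/74 + 1 = 101/37 ≈ 2.730 bits/symbol.

2.730 bits/symbol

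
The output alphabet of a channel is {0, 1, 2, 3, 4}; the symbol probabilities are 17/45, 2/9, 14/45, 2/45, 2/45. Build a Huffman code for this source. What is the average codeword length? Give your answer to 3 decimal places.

2.022 bits/symbol

Repeatedly combine the two least-probable nodes; the expected code length is the sum of the merged weights.
merge 2/45 + 2/45 → 4/45
merge 4/45 + 2/9 → 14/45
merge 14/45 + 14/45 → 28/45
merge 17/45 + 28/45 → 1
L = 4/45 + 14/45 + 28/45 + 1 = 91/45 ≈ 2.022 bits/symbol.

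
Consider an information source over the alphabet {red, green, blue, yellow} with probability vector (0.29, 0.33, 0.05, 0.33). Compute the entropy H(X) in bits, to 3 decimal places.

1.790 bits

H = −Σ pᵢ log₂ pᵢ.
−0.29·log₂(0.29) = 0.5179
−0.33·log₂(0.33) = 0.5278
−0.05·log₂(0.05) = 0.2161
−0.33·log₂(0.33) = 0.5278
Sum ≈ 1.7896 → 1.790 bits.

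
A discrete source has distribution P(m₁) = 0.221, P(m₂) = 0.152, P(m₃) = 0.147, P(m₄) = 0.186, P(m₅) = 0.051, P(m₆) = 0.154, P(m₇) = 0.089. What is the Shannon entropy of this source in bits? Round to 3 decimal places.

H = −Σ pᵢ log₂ pᵢ.
−0.221·log₂(0.221) = 0.4813
−0.152·log₂(0.152) = 0.4131
−0.147·log₂(0.147) = 0.4066
−0.186·log₂(0.186) = 0.4514
−0.051·log₂(0.051) = 0.2190
−0.154·log₂(0.154) = 0.4156
−0.089·log₂(0.089) = 0.3106
Sum ≈ 2.6976 → 2.698 bits.

2.698 bits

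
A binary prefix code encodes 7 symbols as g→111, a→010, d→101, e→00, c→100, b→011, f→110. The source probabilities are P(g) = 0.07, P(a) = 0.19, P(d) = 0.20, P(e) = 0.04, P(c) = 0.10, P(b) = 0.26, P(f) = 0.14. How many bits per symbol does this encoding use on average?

2.96 bits/symbol

L̄ = Σ pᵢ·ℓᵢ = 0.07·3 + 0.19·3 + 0.20·3 + 0.04·2 + 0.10·3 + 0.26·3 + 0.14·3 = 2.96 bits/symbol.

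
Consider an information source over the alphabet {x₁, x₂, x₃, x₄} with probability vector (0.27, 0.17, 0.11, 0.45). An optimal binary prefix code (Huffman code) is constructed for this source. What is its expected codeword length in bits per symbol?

1.83 bits/symbol

Repeatedly combine the two least-probable nodes; the expected code length is the sum of the merged weights.
merge 11/100 + 17/100 → 7/25
merge 27/100 + 7/25 → 11/20
merge 9/20 + 11/20 → 1
L = 7/25 + 11/20 + 1 = 183/100 = 1.83 bits/symbol.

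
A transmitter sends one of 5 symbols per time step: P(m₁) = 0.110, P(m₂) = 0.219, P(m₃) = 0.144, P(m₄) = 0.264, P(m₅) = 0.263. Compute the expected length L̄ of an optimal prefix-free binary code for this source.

Repeatedly combine the two least-probable nodes; the expected code length is the sum of the merged weights.
merge 11/100 + 18/125 → 127/500
merge 219/1000 + 127/500 → 473/1000
merge 263/1000 + 33/125 → 527/1000
merge 473/1000 + 527/1000 → 1
L = 127/500 + 473/1000 + 527/1000 + 1 = 1127/500 = 2.254 bits/symbol.

2.254 bits/symbol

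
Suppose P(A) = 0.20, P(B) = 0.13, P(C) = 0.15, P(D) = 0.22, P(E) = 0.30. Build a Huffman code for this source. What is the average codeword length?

Repeatedly combine the two least-probable nodes; the expected code length is the sum of the merged weights.
merge 13/100 + 3/20 → 7/25
merge 1/5 + 11/50 → 21/50
merge 7/25 + 3/10 → 29/50
merge 21/50 + 29/50 → 1
L = 7/25 + 21/50 + 29/50 + 1 = 57/25 = 2.28 bits/symbol.

2.28 bits/symbol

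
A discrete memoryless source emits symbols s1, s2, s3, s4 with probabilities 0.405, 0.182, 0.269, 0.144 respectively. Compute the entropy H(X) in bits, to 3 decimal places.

1.888 bits

H = −Σ pᵢ log₂ pᵢ.
−0.405·log₂(0.405) = 0.5281
−0.182·log₂(0.182) = 0.4474
−0.269·log₂(0.269) = 0.5096
−0.144·log₂(0.144) = 0.4026
Sum ≈ 1.8877 → 1.888 bits.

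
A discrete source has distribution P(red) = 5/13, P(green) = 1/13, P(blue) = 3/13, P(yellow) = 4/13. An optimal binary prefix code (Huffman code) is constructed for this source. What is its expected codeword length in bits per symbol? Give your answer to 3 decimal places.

Repeatedly combine the two least-probable nodes; the expected code length is the sum of the merged weights.
merge 1/13 + 3/13 → 4/13
merge 4/13 + 4/13 → 8/13
merge 5/13 + 8/13 → 1
L = 4/13 + 8/13 + 1 = 25/13 ≈ 1.923 bits/symbol.

1.923 bits/symbol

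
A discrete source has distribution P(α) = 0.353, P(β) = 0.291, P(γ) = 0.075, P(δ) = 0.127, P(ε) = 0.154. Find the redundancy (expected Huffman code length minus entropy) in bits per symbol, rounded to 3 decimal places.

Entropy H = −Σ p log₂ p ≈ 2.1226 bits.
Huffman merges: 3/40+127/1000→101/500; 77/500+101/500→89/250; 291/1000+353/1000→161/250; 89/250+161/250→1. L = 1101/500 ≈ 2.2020.
L − H = 2.2020 − 2.1226 = 0.079 bits.

0.079 bits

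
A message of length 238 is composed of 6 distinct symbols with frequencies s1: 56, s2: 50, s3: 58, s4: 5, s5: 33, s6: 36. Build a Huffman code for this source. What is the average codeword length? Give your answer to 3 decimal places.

2.471 bits/symbol

Probabilities are the counts divided by 238.
Repeatedly combine the two least-probable nodes; the expected code length is the sum of the merged weights.
merge 5/238 + 33/238 → 19/119
merge 18/119 + 19/119 → 37/119
merge 25/119 + 4/17 → 53/119
merge 29/119 + 37/119 → 66/119
merge 53/119 + 66/119 → 1
L = 19/119 + 37/119 + 53/119 + 66/119 + 1 = 42/17 ≈ 2.471 bits/symbol.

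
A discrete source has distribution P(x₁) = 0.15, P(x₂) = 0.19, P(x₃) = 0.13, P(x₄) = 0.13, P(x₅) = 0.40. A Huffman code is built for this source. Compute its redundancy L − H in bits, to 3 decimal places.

Entropy H = −Σ p log₂ p ≈ 2.1598 bits.
Huffman merges: 13/100+13/100→13/50; 3/20+19/100→17/50; 13/50+17/50→3/5; 2/5+3/5→1. L = 11/5 ≈ 2.2000.
L − H = 2.2000 − 2.1598 = 0.040 bits.

0.040 bits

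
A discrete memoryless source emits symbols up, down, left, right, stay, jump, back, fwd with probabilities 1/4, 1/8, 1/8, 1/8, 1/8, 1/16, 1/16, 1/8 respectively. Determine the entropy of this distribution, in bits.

Each probability is a power of 1/2, so log₂(1/p) is an integer.
H = Σ p·log₂(1/p) = 1/4·2 + 1/8·3 + 1/8·3 + 1/8·3 + 1/8·3 + 1/16·4 + 1/16·4 + 1/8·3 = 2.875 bits.

2.875 bits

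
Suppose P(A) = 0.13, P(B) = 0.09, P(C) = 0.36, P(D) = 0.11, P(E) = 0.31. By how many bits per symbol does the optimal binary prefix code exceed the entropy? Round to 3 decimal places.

0.070 bits

Entropy H = −Σ p log₂ p ≈ 2.1000 bits.
Huffman merges: 9/100+11/100→1/5; 13/100+1/5→33/100; 31/100+33/100→16/25; 9/25+16/25→1. L = 217/100 ≈ 2.1700.
L − H = 2.1700 − 2.1000 = 0.070 bits.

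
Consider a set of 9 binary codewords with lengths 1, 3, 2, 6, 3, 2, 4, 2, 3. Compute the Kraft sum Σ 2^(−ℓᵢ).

With common denominator 2^6 = 64: Σ 2^(−ℓᵢ) = 32/64 + 8/64 + 16/64 + 1/64 + 8/64 + 16/64 + 4/64 + 16/64 + 8/64 = 109/64 = 1.703125.

1.703125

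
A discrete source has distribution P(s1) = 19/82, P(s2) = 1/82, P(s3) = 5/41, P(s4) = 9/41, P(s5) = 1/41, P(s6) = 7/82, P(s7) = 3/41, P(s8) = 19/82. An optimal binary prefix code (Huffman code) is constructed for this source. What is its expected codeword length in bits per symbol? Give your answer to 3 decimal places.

2.659 bits/symbol

Repeatedly combine the two least-probable nodes; the expected code length is the sum of the merged weights.
merge 1/82 + 1/41 → 3/82
merge 3/82 + 3/41 → 9/82
merge 7/82 + 9/82 → 8/41
merge 5/41 + 8/41 → 13/41
merge 9/41 + 19/82 → 37/82
merge 19/82 + 13/41 → 45/82
merge 37/82 + 45/82 → 1
L = 3/82 + 9/82 + 8/41 + 13/41 + 37/82 + 45/82 + 1 = 109/41 ≈ 2.659 bits/symbol.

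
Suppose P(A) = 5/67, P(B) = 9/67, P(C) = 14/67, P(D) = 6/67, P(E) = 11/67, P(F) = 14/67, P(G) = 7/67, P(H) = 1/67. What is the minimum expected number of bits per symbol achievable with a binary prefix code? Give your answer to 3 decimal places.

Repeatedly combine the two least-probable nodes; the expected code length is the sum of the merged weights.
merge 1/67 + 5/67 → 6/67
merge 6/67 + 6/67 → 12/67
merge 7/67 + 9/67 → 16/67
merge 11/67 + 12/67 → 23/67
merge 14/67 + 14/67 → 28/67
merge 16/67 + 23/67 → 39/67
merge 28/67 + 39/67 → 1
L = 6/67 + 12/67 + 16/67 + 23/67 + 28/67 + 39/67 + 1 = 191/67 ≈ 2.851 bits/symbol.

2.851 bits/symbol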